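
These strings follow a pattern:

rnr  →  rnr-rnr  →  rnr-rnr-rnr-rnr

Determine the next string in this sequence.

Each string is two copies of the previous one joined by '-'.
One more doubling of rnr-rnr-rnr-rnr gives the answer.

rnr-rnr-rnr-rnr-rnr-rnr-rnr-rnr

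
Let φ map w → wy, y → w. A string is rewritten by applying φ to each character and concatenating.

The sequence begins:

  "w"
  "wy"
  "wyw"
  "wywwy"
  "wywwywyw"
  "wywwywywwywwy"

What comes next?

Rewriting the 13 symbols of wywwywywwywwy one by one yields wy w wy wy w wy w wy wy w wy wy w; concatenated:

wywwywywwywwywywwywyw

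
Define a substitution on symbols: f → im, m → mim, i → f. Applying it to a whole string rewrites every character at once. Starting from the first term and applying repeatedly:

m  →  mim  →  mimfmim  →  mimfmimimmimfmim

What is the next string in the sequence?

Rewriting the 16 symbols of mimfmimimmimfmim one by one yields mim f mim im mim f mim f mim mim f mim im mim f mim; concatenated:

mimfmimimmimfmimfmimmimfmimimmimfmim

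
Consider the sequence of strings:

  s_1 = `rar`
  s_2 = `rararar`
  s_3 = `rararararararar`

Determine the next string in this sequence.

Every step duplicates the string with 'a' between the halves.
Doubling rararararararar with 'a' between the halves:

rararararararararararararararar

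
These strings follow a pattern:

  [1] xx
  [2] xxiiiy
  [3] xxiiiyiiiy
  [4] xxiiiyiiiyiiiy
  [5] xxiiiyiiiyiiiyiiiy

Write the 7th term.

xxiiiyiiiyiiiyiiiyiiiyiiiy

The strings grow by a fixed suffix iiiy each time.
From xxiiiyiiiyiiiyiiiy, 2 further steps: xxiiiyiiiyiiiyiiiy → xxiiiyiiiyiiiyiiiyiiiy → (answer).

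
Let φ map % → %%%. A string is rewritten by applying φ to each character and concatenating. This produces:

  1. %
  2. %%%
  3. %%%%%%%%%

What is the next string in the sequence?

%%%%%%%%%%%%%%%%%%%%%%%%%%%

Apply φ to %%%%%%%%% symbol by symbol: %→%%%, %→%%%, %→%%%, %→%%%, %→%%%, %→%%%, %→%%%, %→%%%, %→%%%; joined: %%% %%% %%% %%% %%% %%% %%% %%% %%%.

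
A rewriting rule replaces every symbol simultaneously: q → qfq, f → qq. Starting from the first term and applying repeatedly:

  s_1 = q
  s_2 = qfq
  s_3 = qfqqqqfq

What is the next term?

qfqqqqfqqfqqfqqfqqqqfq

Rewriting each symbol of qfqqqqfq: q→qfq, f→qq, q→qfq, q→qfq, q→qfq, q→qfq, f→qq, q→qfq, which concatenates to qfq qq qfq qfq qfq qfq qq qfq.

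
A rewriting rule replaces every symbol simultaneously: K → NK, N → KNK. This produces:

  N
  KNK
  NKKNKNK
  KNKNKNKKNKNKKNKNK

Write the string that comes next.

NKKNKNKKNKNKKNKNKNKKNKNKKNKNKNKKNKNKKNKNK

φ(KNKNKNKKNKNKKNKNK) expands symbol-by-symbol to NK KNK NK KNK NK KNK NK NK KNK NK KNK NK NK KNK NK KNK NK; joining the 17 pieces gives the next term.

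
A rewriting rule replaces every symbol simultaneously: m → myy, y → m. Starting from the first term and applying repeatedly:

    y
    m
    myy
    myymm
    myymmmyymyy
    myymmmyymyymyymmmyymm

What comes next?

Rewriting the 21 symbols of myymmmyymyymyymmmyymm one by one yields myy m m myy myy myy m m myy m m myy m m myy myy myy m m myy myy; concatenated:

myymmmyymyymyymmmyymmmyymmmyymyymyymmmyymyy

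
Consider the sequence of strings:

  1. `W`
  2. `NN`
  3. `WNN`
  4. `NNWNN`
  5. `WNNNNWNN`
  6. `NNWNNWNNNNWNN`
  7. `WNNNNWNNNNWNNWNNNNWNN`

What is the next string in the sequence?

Each term (from the third on) is the two preceding terms concatenated in order: term 3 = W·NN = WNN.
The next term joins NNWNNWNNNNWNN and WNNNNWNNNNWNNWNNNNWNN.

NNWNNWNNNNWNNWNNNNWNNNNWNNWNNNNWNN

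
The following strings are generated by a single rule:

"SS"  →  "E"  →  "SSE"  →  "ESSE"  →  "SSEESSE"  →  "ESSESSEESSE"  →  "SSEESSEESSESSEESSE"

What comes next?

From term 3 onward, concatenate the second-to-last term with the last: SS·E = SSE, E·SSE = ESSE, …
The next term joins ESSESSEESSE and SSEESSEESSESSEESSE.

ESSESSEESSESSEESSEESSESSEESSE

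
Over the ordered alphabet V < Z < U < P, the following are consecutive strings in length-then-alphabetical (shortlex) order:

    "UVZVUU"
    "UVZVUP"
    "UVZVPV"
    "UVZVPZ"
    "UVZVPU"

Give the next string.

UVZVPP

Find the rightmost character of UVZVPU below P, bump it to the next letter, and reset everything to its right to V.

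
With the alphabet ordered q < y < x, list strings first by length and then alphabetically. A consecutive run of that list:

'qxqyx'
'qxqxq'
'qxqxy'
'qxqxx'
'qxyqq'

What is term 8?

qxyyq

Advancing 3 positions from qxyqq through qxyqq → qxyqy → qxyqx reaches term 8.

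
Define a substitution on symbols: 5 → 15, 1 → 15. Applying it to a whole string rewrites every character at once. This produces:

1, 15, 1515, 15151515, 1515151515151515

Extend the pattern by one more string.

Rewriting the 16 symbols of 1515151515151515 one by one yields 15 15 15 15 15 15 15 15 15 15 15 15 15 15 15 15; concatenated:

15151515151515151515151515151515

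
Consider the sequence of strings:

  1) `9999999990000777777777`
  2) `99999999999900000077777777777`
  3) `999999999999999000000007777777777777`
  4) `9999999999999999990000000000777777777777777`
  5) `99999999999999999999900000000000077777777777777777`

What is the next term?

999999999999999999999999000000000000007777777777777777777

Each string has the form 9^{3n} 0^{2n-2} 7^{2n+3}, where the shown terms are n = 3, 4, 5, 6, 7.
At n = 8 the blocks have lengths 24, 14, 19.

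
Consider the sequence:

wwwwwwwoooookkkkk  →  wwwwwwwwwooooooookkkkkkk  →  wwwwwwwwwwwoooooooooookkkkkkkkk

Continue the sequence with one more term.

wwwwwwwwwwwwwooooooooooooookkkkkkkkkkk

Each string has the form w^{2n+3} o^{3n-1} k^{2n+1}, where the shown terms are n = 2, 3, 4.
For the next term, n = 5, so the run lengths are 13, 14, 11.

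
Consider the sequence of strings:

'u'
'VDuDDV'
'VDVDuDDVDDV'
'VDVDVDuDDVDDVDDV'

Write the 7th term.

VDVDVDVDVDVDuDDVDDVDDVDDVDDVDDV

Each term wraps the previous one in VD on the left and DDV on the right.
From VDVDVDuDDVDDVDDV, 3 further steps: VDVDVDuDDVDDVDDV → VDVDVDVDuDDVDDVDDVDDV → VDVDVDVDVDuDDVDDVDDVDDVDDV → (answer).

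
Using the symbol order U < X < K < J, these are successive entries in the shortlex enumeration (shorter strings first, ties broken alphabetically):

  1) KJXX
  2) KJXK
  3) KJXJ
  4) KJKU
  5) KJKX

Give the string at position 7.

KJKJ

Continuing the enumeration 2 steps past KJKX: KJKX → KJKK → (answer).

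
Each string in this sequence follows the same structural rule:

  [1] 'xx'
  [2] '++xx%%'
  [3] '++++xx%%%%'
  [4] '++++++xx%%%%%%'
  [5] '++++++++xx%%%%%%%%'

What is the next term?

++++++++++xx%%%%%%%%%%

Each term wraps the previous one in ++ on the left and %% on the right.
So the next term is ++·++++++++xx%%%%%%%%·%%.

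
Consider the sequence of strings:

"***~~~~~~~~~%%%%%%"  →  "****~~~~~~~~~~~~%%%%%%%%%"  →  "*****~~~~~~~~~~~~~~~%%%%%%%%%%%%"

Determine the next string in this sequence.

******~~~~~~~~~~~~~~~~~~%%%%%%%%%%%%%%%

Term n consists of n+1 *'s, followed by 3n+3 ~'s, followed by 3n %'s, where the shown terms are n = 2, 3, 4.
For the next term, n = 5, so the run lengths are 6, 18, 15.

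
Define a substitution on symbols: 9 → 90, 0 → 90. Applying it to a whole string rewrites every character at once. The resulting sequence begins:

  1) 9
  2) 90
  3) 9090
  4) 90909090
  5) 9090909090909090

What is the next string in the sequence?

Replace each of the 16 characters of 9090909090909090 in place — 90 90 90 90 90 90 90 90 90 90 90 90 90 90 90 90 — and concatenate.

90909090909090909090909090909090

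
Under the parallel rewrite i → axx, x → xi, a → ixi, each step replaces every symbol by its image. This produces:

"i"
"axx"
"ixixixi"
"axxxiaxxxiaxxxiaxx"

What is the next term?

ixixixixiaxxixixixixiaxxixixixixiaxxixixixi

φ(axxxiaxxxiaxxxiaxx) expands symbol-by-symbol to ixi xi xi xi axx ixi xi xi xi axx ixi xi xi xi axx ixi xi xi; joining the 18 pieces gives the next term.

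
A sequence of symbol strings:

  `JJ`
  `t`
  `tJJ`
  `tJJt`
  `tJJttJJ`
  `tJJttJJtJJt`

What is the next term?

This is a Fibonacci-style word recurrence s(k) = s(k−1)·s(k−2): e.g. t·JJ = tJJ.
So term 7 is tJJttJJtJJt·tJJttJJ.

tJJttJJtJJttJJttJJ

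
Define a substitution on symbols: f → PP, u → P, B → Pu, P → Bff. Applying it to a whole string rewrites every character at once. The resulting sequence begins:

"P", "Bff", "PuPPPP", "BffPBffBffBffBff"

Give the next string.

PuPPPPBffPuPPPPPuPPPPPuPPPPPuPPPP

Replace each of the 16 characters of BffPBffBffBffBff in place — Pu PP PP Bff Pu PP PP Pu PP PP Pu PP PP Pu PP PP — and concatenate.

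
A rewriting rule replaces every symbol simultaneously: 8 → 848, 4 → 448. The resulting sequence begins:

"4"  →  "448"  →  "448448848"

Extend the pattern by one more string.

448448848448448848848448848

Rewriting each symbol of 448448848: 4→448, 4→448, 8→848, 4→448, 4→448, 8→848, 8→848, 4→448, 8→848, which concatenates to 448 448 848 448 448 848 848 448 848.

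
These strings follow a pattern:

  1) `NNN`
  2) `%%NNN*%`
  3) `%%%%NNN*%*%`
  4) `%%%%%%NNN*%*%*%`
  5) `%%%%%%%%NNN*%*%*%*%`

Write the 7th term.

%%%%%%%%%%%%NNN*%*%*%*%*%*%

Each term wraps the previous one in %% on the left and *% on the right.
From %%%%%%%%NNN*%*%*%*%, 2 further steps: %%%%%%%%NNN*%*%*%*% → %%%%%%%%%%NNN*%*%*%*%*% → (answer).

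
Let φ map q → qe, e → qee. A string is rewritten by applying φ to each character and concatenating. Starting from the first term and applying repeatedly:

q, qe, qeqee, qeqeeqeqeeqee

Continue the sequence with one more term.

qeqeeqeqeeqeeqeqeeqeqeeqeeqeqeeqee

Applying the rule to each of the 13 symbols of qeqeeqeqeeqee gives the pieces qe qee qe qee qee qe qee qe qee qee qe qee qee, which concatenate to the answer.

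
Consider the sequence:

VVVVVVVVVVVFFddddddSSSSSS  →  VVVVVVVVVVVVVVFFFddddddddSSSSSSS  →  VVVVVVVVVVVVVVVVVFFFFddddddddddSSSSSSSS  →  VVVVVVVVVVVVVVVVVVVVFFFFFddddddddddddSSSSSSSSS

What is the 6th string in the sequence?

Reading off run lengths: V runs 11, 14, 17, 20; F runs 2, 3, 4, 5; d runs 6, 8, 10, 12; S runs 6, 7, 8, 9 — each is linear in n, where the shown terms are n = 3, 4, 5, 6.
Setting n = 8 gives 26, 7, 16, 11 characters in each block.

VVVVVVVVVVVVVVVVVVVVVVVVVVFFFFFFFddddddddddddddddSSSSSSSSSSS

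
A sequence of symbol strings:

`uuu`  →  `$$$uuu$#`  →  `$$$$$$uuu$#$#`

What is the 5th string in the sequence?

Each term wraps the previous one in $$$ on the left and $# on the right.
From $$$$$$uuu$#$#, 2 further steps: $$$$$$uuu$#$# → $$$$$$$$$uuu$#$#$# → (answer).

$$$$$$$$$$$$uuu$#$#$#$#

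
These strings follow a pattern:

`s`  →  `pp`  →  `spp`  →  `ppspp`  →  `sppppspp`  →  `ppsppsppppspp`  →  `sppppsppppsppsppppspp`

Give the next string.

This is a Fibonacci-style word recurrence s(k) = s(k−2)·s(k−1): e.g. s·pp = spp.
Continuing: ppsppsppppspp · sppppsppppsppsppppspp gives term 8.

ppsppsppppsppsppppsppppsppsppppspp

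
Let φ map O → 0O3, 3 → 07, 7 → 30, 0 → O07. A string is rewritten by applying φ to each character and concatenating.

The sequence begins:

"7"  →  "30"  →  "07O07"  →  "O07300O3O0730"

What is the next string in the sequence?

0O3O073007O07O070O3070O3O073007O07

Applying the rule to each of the 13 symbols of O07300O3O0730 gives the pieces 0O3 O07 30 07 O07 O07 0O3 07 0O3 O07 30 07 O07, which concatenate to the answer.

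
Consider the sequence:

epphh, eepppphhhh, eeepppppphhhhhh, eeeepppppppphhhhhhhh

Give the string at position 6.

Each string has the form e^{n} p^{2n} h^{2n} (n = 1, 2, …).
Setting n = 6 gives 6, 12, 12 characters in each block.

eeeeeepppppppppppphhhhhhhhhhhh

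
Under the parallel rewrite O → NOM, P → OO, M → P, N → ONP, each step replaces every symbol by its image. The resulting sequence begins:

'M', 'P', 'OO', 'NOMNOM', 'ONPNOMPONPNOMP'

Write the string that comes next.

NOMONPOOONPNOMPOONOMONPOOONPNOMPOO

Applying the rule to each of the 14 symbols of ONPNOMPONPNOMP gives the pieces NOM ONP OO ONP NOM P OO NOM ONP OO ONP NOM P OO, which concatenate to the answer.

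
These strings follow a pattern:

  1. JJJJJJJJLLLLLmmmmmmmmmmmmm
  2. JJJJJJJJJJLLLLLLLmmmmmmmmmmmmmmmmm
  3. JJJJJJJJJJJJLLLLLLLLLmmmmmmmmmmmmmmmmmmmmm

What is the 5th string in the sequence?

The n-th term is 2n+2 J's then 2n-1 L's then 4n+1 m's, where the shown terms are n = 3, 4, 5.
For term 5, n = 7, so the run lengths are 16, 13, 29.

JJJJJJJJJJJJJJJJLLLLLLLLLLLLLmmmmmmmmmmmmmmmmmmmmmmmmmmmmm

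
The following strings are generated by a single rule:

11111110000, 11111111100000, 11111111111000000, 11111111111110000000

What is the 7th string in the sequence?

11111111111111111110000000000

Reading off run lengths: 1 runs 7, 9, 11, 13; 0 runs 4, 5, 6, 7 — each is linear in n, where the shown terms are n = 3, 4, 5, 6.
For term 7, n = 9, so the run lengths are 19, 10.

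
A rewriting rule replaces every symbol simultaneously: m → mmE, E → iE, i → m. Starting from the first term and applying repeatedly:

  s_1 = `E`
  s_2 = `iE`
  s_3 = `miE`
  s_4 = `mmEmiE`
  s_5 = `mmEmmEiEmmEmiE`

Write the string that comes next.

mmEmmEiEmmEmmEiEmiEmmEmmEiEmmEmiE

Applying the rule to each of the 14 symbols of mmEmmEiEmmEmiE gives the pieces mmE mmE iE mmE mmE iE m iE mmE mmE iE mmE m iE, which concatenate to the answer.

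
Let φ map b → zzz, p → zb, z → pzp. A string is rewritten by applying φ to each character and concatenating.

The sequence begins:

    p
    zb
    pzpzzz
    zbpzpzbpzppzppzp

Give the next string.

Applying the rule to each of the 16 symbols of zbpzpzbpzppzppzp gives the pieces pzp zzz zb pzp zb pzp zzz zb pzp zb zb pzp zb zb pzp zb, which concatenate to the answer.

pzpzzzzbpzpzbpzpzzzzbpzpzbzbpzpzbzbpzpzb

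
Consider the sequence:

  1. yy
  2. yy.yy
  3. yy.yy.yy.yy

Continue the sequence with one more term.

Each string is two copies of the previous one joined by '.'.
So the next term is two copies of yy.yy.yy.yy with '.' between the halves.

yy.yy.yy.yy.yy.yy.yy.yy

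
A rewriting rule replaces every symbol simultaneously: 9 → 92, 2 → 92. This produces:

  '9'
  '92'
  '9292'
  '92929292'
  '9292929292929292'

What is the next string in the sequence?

Rewriting the 16 symbols of 9292929292929292 one by one yields 92 92 92 92 92 92 92 92 92 92 92 92 92 92 92 92; concatenated:

92929292929292929292929292929292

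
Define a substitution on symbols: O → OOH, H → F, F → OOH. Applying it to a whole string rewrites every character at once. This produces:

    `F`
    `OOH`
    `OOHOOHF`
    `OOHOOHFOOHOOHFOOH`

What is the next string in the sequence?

Applying the rule to each of the 17 symbols of OOHOOHFOOHOOHFOOH gives the pieces OOH OOH F OOH OOH F OOH OOH OOH F OOH OOH F OOH OOH OOH F, which concatenate to the answer.

OOHOOHFOOHOOHFOOHOOHOOHFOOHOOHFOOHOOHOOHF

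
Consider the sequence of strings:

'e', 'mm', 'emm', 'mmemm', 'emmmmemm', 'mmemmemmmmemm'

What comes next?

From term 3 onward, concatenate the second-to-last term with the last: e·mm = emm, mm·emm = mmemm, …
The next term joins emmmmemm and mmemmemmmmemm.

emmmmemmmmemmemmmmemm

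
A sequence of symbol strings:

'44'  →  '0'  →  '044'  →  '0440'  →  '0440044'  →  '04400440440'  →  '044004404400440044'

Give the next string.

04400440440044004404400440440

This is a Fibonacci-style word recurrence s(k) = s(k−1)·s(k−2): e.g. 0·44 = 044.
Continuing: 044004404400440044 · 04400440440 gives term 8.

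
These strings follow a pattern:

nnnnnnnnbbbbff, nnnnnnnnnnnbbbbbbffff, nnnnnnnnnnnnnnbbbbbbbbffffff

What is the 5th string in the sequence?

nnnnnnnnnnnnnnnnnnnnbbbbbbbbbbbbffffffffff

Term n consists of 3n+2 n's, followed by 2n b's, followed by 2n-2 f's, where the shown terms are n = 2, 3, 4.
Setting n = 6 gives 20, 12, 10 characters in each block.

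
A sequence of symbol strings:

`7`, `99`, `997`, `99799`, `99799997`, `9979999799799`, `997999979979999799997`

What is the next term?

From term 3 onward, concatenate the last term with the second-to-last: 99·7 = 997, 997·99 = 99799, …
The next term joins 997999979979999799997 and 9979999799799.

9979999799799997999979979999799799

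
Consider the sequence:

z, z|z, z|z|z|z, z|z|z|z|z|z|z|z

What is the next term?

Each string is two copies of the previous one joined by '|'.
Doubling z|z|z|z|z|z|z|z with '|' between the halves:

z|z|z|z|z|z|z|z|z|z|z|z|z|z|z|z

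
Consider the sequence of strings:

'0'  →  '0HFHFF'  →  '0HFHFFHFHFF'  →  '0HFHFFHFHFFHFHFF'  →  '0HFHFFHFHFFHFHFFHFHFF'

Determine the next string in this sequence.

The strings grow by a fixed suffix HFHFF each time.
One more step from 0HFHFFHFHFFHFHFFHFHFF gives the answer.

0HFHFFHFHFFHFHFFHFHFFHFHFF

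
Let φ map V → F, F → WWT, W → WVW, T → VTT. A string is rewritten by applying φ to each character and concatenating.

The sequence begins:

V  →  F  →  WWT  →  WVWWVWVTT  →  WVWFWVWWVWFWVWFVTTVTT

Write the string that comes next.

WVWFWVWWWTWVWFWVWWVWFWVWWWTWVWFWVWWWTFVTTVTTFVTTVTT

Replace each of the 21 characters of WVWFWVWWVWFWVWFVTTVTT in place — WVW F WVW WWT WVW F WVW WVW F WVW WWT WVW F WVW WWT F VTT VTT F VTT VTT — and concatenate.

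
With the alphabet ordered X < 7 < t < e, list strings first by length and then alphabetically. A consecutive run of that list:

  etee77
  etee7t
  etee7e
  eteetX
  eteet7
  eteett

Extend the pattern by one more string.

Treat eteett as a base-4 numeral over the given alphabet and add one, carrying through any trailing e's.

eteete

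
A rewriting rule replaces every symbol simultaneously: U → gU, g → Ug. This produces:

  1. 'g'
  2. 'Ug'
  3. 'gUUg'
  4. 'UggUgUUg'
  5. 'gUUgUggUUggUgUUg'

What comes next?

Replace each of the 16 characters of gUUgUggUUggUgUUg in place — Ug gU gU Ug gU Ug Ug gU gU Ug Ug gU Ug gU gU Ug — and concatenate.

UggUgUUggUUgUggUgUUgUggUUggUgUUg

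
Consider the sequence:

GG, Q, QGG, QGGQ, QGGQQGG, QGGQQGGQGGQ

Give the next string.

This is a Fibonacci-style word recurrence s(k) = s(k−1)·s(k−2): e.g. Q·GG = QGG.
So term 7 is QGGQQGGQGGQ·QGGQQGG.

QGGQQGGQGGQQGGQQGG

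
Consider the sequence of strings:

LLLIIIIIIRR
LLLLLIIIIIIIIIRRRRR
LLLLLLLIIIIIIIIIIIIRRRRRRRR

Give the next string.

Term n consists of 2n+1 L's, followed by 3n+3 I's, followed by 3n-1 R's (n = 1, 2, …).
For the next term, n = 4, so the run lengths are 9, 15, 11.

LLLLLLLLLIIIIIIIIIIIIIIIRRRRRRRRRRR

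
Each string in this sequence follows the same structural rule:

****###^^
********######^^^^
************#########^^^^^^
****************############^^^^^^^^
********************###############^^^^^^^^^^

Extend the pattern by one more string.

The n-th term is 4n *'s then 3n #'s then 2n ^'s (n = 1, 2, …).
At n = 6 the blocks have lengths 24, 18, 12.

************************##################^^^^^^^^^^^^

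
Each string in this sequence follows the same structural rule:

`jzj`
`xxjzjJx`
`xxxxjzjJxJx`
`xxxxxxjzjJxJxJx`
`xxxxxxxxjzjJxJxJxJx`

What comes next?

s(k+1) = xx·s(k)·Jx, so each term gains xx as a prefix and Jx as a suffix.
So the next term is xx·xxxxxxxxjzjJxJxJxJx·Jx.

xxxxxxxxxxjzjJxJxJxJxJx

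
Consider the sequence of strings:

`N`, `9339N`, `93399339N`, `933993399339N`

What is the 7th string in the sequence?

933993399339933993399339N

Each term is the previous one with 9339 prepended.
From 933993399339N, 3 further steps: 933993399339N → 9339933993399339N → 93399339933993399339N → (answer).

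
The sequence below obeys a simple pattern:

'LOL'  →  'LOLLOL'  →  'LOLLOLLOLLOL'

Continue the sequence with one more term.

Each string is two copies of the previous one concatenated.
Doubling LOLLOLLOLLOL:

LOLLOLLOLLOLLOLLOLLOLLOL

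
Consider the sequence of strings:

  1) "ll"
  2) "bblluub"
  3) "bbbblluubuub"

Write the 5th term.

Each term wraps the previous one in bb on the left and uub on the right.
From bbbblluubuub, 2 further steps: bbbblluubuub → bbbbbblluubuubuub → (answer).

bbbbbbbblluubuubuubuub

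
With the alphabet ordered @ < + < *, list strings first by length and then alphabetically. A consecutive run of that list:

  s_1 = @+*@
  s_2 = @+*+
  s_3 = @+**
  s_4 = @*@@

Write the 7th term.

@*+@

Continuing the enumeration 3 steps past @*@@: @*@@ → @*@+ → @*@* → (answer).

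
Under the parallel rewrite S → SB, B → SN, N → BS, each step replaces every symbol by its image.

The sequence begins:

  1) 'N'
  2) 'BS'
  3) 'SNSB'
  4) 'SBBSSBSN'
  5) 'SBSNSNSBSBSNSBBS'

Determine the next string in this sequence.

Replace each of the 16 characters of SBSNSNSBSBSNSBBS in place — SB SN SB BS SB BS SB SN SB SN SB BS SB SN SN SB — and concatenate.

SBSNSBBSSBBSSBSNSBSNSBBSSBSNSNSB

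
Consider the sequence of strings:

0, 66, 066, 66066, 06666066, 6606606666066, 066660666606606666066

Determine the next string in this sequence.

6606606666066066660666606606666066

Each term (from the third on) is the two preceding terms concatenated in order: term 3 = 0·66 = 066.
Continuing: 6606606666066 · 066660666606606666066 gives term 8.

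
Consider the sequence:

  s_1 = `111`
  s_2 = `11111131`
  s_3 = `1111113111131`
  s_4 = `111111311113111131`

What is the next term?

11111131111311113111131

Every step adds 11131 to the end: s(k+1) = s(k)·11131.
One more step from 111111311113111131 gives the answer.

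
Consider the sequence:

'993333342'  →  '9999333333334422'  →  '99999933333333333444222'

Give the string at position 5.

9999999999333333333333333334444422222

Reading off run lengths: 9 runs 2, 4, 6; 3 runs 5, 8, 11; 4 runs 1, 2, 3; 2 runs 1, 2, 3 — each is linear in n (n = 1, 2, …).
At n = 5 the blocks have lengths 10, 17, 5, 5.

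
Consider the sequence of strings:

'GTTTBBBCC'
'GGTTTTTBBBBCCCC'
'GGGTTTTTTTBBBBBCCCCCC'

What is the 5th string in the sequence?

GGGGGTTTTTTTTTTTBBBBBBBCCCCCCCCCC

The n-th term is n-1 G's then 2n-1 T's then n+1 B's then 2n-2 C's, where the shown terms are n = 2, 3, 4.
At n = 6 the blocks have lengths 5, 11, 7, 10.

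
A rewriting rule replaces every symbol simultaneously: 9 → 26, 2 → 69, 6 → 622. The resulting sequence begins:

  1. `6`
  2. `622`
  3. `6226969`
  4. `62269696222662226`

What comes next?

φ(62269696222662226) expands symbol-by-symbol to 622 69 69 622 26 622 26 622 69 69 69 622 622 69 69 69 622; joining the 17 pieces gives the next term.

62269696222662226622696969622622696969622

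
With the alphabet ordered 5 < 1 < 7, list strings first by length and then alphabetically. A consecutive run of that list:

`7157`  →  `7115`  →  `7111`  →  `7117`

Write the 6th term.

7171

Advancing 2 positions from 7117 through 7117 → 7175 reaches term 6.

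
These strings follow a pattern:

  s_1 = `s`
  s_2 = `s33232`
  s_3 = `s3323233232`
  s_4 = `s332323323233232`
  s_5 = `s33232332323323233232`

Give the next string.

Each term is the previous one with 33232 appended.
One more step from s33232332323323233232 gives the answer.

s3323233232332323323233232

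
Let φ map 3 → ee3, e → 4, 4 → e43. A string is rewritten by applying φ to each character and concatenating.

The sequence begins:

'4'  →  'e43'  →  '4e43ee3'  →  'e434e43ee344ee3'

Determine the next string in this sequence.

Rewriting the 15 symbols of e434e43ee344ee3 one by one yields 4 e43 ee3 e43 4 e43 ee3 4 4 ee3 e43 e43 4 4 ee3; concatenated:

4e43ee3e434e43ee344ee3e43e4344ee3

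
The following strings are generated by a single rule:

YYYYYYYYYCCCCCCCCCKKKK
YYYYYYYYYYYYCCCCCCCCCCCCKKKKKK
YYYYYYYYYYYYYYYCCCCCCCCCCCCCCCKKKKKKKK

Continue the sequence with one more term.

YYYYYYYYYYYYYYYYYYCCCCCCCCCCCCCCCCCCKKKKKKKKKK

Each string has the form Y^{3n} C^{3n} K^{2n-2}, where the shown terms are n = 3, 4, 5.
At n = 6 the blocks have lengths 18, 18, 10.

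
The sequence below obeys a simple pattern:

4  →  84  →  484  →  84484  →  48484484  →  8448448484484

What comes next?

484844848448448484484

This is a Fibonacci-style word recurrence s(k) = s(k−2)·s(k−1): e.g. 4·84 = 484.
Continuing: 48484484 · 8448448484484 gives term 7.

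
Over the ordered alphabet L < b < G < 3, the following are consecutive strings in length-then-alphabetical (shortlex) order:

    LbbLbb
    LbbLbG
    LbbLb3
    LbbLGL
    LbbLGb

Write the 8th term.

LbbL3L

Continuing the enumeration 3 steps past LbbLGb: LbbLGb → LbbLGG → LbbLG3 → (answer).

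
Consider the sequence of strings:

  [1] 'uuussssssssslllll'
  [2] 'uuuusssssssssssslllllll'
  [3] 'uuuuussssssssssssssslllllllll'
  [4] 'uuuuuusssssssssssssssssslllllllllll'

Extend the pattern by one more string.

uuuuuuussssssssssssssssssssslllllllllllll

Each string has the form u^{n} s^{3n} l^{2n-1}, where the shown terms are n = 3, 4, 5, 6.
Setting n = 7 gives 7, 21, 13 characters in each block.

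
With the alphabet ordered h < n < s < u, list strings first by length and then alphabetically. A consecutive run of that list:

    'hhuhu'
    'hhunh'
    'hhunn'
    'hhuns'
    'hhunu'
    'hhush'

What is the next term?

Treat hhush as a base-4 numeral over the given alphabet and add one, carrying through any trailing u's.

hhusn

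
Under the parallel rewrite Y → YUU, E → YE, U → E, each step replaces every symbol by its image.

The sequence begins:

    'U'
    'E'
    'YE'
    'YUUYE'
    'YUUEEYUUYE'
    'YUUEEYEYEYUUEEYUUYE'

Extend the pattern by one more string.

Rewriting the 19 symbols of YUUEEYEYEYUUEEYUUYE one by one yields YUU E E YE YE YUU YE YUU YE YUU E E YE YE YUU E E YUU YE; concatenated:

YUUEEYEYEYUUYEYUUYEYUUEEYEYEYUUEEYUUYE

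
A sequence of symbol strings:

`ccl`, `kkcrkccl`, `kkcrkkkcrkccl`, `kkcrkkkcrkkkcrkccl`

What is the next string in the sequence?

kkcrkkkcrkkkcrkkkcrkccl

Every step adds kkcrk at the front: s(k+1) = kkcrk·s(k).
So the next term is kkcrk·kkcrkkkcrkkkcrkccl.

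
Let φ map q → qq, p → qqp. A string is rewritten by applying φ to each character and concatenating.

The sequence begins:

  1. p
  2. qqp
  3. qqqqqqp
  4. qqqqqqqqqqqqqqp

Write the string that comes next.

Rewriting the 15 symbols of qqqqqqqqqqqqqqp one by one yields qq qq qq qq qq qq qq qq qq qq qq qq qq qq qqp; concatenated:

qqqqqqqqqqqqqqqqqqqqqqqqqqqqqqp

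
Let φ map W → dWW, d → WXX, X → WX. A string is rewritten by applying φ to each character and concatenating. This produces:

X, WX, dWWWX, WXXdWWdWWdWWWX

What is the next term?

Rewriting the 14 symbols of WXXdWWdWWdWWWX one by one yields dWW WX WX WXX dWW dWW WXX dWW dWW WXX dWW dWW dWW WX; concatenated:

dWWWXWXWXXdWWdWWWXXdWWdWWWXXdWWdWWdWWWX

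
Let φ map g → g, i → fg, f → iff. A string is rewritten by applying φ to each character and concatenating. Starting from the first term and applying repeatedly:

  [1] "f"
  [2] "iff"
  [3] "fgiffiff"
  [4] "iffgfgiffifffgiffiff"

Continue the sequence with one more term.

fgiffiffgiffgfgiffifffgiffiffiffgfgiffifffgiffiff

Applying the rule to each of the 20 symbols of iffgfgiffifffgiffiff gives the pieces fg iff iff g iff g fg iff iff fg iff iff iff g fg iff iff fg iff iff, which concatenate to the answer.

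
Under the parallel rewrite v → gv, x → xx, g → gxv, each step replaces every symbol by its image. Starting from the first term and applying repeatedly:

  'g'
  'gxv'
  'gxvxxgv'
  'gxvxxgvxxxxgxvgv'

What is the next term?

gxvxxgvxxxxgxvgvxxxxxxxxgxvxxgvgxvgv

Replace each of the 16 characters of gxvxxgvxxxxgxvgv in place — gxv xx gv xx xx gxv gv xx xx xx xx gxv xx gv gxv gv — and concatenate.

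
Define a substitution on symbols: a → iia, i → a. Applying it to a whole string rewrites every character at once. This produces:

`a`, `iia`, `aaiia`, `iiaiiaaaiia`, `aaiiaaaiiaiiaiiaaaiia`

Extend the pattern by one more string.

Replace each of the 21 characters of aaiiaaaiiaiiaiiaaaiia in place — iia iia a a iia iia iia a a iia a a iia a a iia iia iia a a iia — and concatenate.

iiaiiaaaiiaiiaiiaaaiiaaaiiaaaiiaiiaiiaaaiia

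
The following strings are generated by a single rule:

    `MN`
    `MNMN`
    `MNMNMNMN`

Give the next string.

Every step duplicates the string.
One more doubling of MNMNMNMN gives the answer.

MNMNMNMNMNMNMNMN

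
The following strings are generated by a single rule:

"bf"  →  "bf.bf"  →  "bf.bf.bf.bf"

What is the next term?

bf.bf.bf.bf.bf.bf.bf.bf

s(k+1) = s(k)·.·s(k) — each term doubles the last with '.' between the halves.
One more doubling of bf.bf.bf.bf gives the answer.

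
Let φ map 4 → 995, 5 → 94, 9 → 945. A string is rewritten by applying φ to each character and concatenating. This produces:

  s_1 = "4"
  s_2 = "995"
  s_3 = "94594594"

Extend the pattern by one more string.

9459959494599594945995

Apply φ to 94594594 symbol by symbol: 9→945, 4→995, 5→94, 9→945, 4→995, 5→94, 9→945, 4→995; joined: 945 995 94 945 995 94 945 995.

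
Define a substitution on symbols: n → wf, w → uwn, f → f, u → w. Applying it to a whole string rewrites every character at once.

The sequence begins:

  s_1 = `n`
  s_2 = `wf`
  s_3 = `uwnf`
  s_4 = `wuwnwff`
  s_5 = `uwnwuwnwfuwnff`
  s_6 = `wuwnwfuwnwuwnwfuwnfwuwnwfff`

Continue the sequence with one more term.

uwnwuwnwfuwnfwuwnwfuwnwuwnwfuwnfwuwnwffuwnwuwnwfuwnfff

Replace each of the 27 characters of wuwnwfuwnwuwnwfuwnfwuwnwfff in place — uwn w uwn wf uwn f w uwn wf uwn w uwn wf uwn f w uwn wf f uwn w uwn wf uwn f f f — and concatenate.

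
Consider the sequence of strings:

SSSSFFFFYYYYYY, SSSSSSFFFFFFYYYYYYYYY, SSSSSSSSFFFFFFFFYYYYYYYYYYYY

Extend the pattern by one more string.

Each string has the form S^{2n} F^{2n} Y^{3n}, where the shown terms are n = 2, 3, 4.
At n = 5 the blocks have lengths 10, 10, 15.

SSSSSSSSSSFFFFFFFFFFYYYYYYYYYYYYYYY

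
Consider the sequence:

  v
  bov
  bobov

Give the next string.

Each term is the previous one with bo prepended.
So the next term is bo·bobov.

bobobov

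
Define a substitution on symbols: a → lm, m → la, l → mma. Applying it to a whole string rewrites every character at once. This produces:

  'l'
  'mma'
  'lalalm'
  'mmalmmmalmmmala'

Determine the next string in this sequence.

Replace each of the 15 characters of mmalmmmalmmmala in place — la la lm mma la la la lm mma la la la lm mma lm — and concatenate.

lalalmmmalalalalmmmalalalalmmmalm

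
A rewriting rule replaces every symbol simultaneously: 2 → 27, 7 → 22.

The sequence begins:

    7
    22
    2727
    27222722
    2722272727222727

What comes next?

27222727272227222722272727222722

φ(2722272727222727) expands symbol-by-symbol to 27 22 27 27 27 22 27 22 27 22 27 27 27 22 27 22; joining the 16 pieces gives the next term.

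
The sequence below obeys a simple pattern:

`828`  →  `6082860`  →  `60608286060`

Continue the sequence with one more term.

Every step adds 60 to the front and 60 to the end of the previous string.
So the next term is 60·60608286060·60.

606060828606060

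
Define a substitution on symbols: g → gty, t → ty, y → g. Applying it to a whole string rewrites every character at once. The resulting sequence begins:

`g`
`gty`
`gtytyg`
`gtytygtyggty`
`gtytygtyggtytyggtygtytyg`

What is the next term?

gtytygtyggtytyggtygtytygtyggtygtytyggtytygtyggty

Replace each of the 24 characters of gtytygtyggtytyggtygtytyg in place — gty ty g ty g gty ty g gty gty ty g ty g gty gty ty g gty ty g ty g gty — and concatenate.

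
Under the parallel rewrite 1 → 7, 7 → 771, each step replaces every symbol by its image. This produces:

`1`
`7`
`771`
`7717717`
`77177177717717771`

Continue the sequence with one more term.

φ(77177177717717771) expands symbol-by-symbol to 771 771 7 771 771 7 771 771 771 7 771 771 7 771 771 771 7; joining the 17 pieces gives the next term.

77177177717717771771771777177177717717717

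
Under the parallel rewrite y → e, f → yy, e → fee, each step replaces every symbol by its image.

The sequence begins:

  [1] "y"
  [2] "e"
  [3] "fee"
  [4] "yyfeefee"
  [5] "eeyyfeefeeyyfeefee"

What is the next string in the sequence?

feefeeeeyyfeefeeyyfeefeeeeyyfeefeeyyfeefee

φ(eeyyfeefeeyyfeefee) expands symbol-by-symbol to fee fee e e yy fee fee yy fee fee e e yy fee fee yy fee fee; joining the 18 pieces gives the next term.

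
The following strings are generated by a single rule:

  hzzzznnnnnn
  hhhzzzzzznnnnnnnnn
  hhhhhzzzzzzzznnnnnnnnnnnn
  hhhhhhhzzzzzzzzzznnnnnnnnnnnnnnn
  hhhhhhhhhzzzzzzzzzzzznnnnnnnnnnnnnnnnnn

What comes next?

hhhhhhhhhhhzzzzzzzzzzzzzznnnnnnnnnnnnnnnnnnnnn

Term n consists of 2n-1 h's, followed by 2n+2 z's, followed by 3n+3 n's (n = 1, 2, …).
At n = 6 the blocks have lengths 11, 14, 21.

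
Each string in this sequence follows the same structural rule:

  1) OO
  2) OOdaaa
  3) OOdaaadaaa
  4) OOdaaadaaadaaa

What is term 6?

OOdaaadaaadaaadaaadaaa

The strings grow by a fixed suffix daaa each time.
From OOdaaadaaadaaa, 2 further steps: OOdaaadaaadaaa → OOdaaadaaadaaadaaa → (answer).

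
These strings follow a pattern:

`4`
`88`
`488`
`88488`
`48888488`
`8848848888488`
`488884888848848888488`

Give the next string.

8848848888488488884888848848888488

This is a Fibonacci-style word recurrence s(k) = s(k−2)·s(k−1): e.g. 4·88 = 488.
Continuing: 8848848888488 · 488884888848848888488 gives term 8.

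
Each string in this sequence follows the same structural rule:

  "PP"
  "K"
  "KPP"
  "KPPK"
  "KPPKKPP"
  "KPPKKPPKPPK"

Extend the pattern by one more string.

KPPKKPPKPPKKPPKKPP

This is a Fibonacci-style word recurrence s(k) = s(k−1)·s(k−2): e.g. K·PP = KPP.
Continuing: KPPKKPPKPPK · KPPKKPP gives term 7.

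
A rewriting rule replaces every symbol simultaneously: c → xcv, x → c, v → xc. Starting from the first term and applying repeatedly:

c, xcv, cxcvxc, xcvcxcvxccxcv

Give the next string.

φ(xcvcxcvxccxcv) expands symbol-by-symbol to c xcv xc xcv c xcv xc c xcv xcv c xcv xc; joining the 13 pieces gives the next term.

cxcvxcxcvcxcvxccxcvxcvcxcvxc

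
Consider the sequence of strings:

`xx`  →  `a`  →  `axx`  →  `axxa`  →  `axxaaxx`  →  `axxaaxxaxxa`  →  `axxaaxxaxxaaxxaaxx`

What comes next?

axxaaxxaxxaaxxaaxxaxxaaxxaxxa

From term 3 onward, concatenate the last term with the second-to-last: a·xx = axx, axx·a = axxa, …
So term 8 is axxaaxxaxxaaxxaaxx·axxaaxxaxxa.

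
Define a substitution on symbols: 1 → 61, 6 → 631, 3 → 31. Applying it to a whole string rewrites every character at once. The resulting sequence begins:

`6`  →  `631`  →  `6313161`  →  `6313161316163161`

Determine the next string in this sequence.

6313161316163161316163161631316163161

φ(6313161316163161) expands symbol-by-symbol to 631 31 61 31 61 631 61 31 61 631 61 631 31 61 631 61; joining the 16 pieces gives the next term.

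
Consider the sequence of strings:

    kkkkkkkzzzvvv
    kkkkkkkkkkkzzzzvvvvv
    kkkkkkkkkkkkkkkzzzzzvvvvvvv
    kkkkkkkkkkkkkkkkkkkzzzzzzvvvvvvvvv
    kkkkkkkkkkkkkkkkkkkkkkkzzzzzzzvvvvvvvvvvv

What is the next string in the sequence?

Each string has the form k^{4n-1} z^{n+1} v^{2n-1}, where the shown terms are n = 2, 3, 4, 5, 6.
Setting n = 7 gives 27, 8, 13 characters in each block.

kkkkkkkkkkkkkkkkkkkkkkkkkkkzzzzzzzzvvvvvvvvvvvvv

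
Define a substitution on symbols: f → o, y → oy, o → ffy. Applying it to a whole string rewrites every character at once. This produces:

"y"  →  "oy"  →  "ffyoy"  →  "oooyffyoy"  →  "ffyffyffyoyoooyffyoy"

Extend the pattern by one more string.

Rewriting the 20 symbols of ffyffyffyoyoooyffyoy one by one yields o o oy o o oy o o oy ffy oy ffy ffy ffy oy o o oy ffy oy; concatenated:

oooyoooyoooyffyoyffyffyffyoyoooyffyoy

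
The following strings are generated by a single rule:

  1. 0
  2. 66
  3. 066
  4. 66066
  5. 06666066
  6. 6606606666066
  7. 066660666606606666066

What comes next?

6606606666066066660666606606666066

From term 3 onward, concatenate the second-to-last term with the last: 0·66 = 066, 66·066 = 66066, …
The next term joins 6606606666066 and 066660666606606666066.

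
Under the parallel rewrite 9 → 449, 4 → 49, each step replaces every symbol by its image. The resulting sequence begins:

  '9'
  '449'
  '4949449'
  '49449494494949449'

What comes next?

Replace each of the 17 characters of 49449494494949449 in place — 49 449 49 49 449 49 449 49 49 449 49 449 49 449 49 49 449 — and concatenate.

49449494944949449494944949449494494949449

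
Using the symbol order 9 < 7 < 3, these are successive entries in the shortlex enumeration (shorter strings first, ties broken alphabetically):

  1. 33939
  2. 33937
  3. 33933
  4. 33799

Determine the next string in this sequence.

33797

The successor of 33799 increments the rightmost position that isn't already 3 and resets every position after it to 9.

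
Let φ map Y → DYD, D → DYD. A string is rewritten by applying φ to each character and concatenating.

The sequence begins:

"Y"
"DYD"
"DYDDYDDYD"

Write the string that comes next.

Apply φ to DYDDYDDYD symbol by symbol: D→DYD, Y→DYD, D→DYD, D→DYD, Y→DYD, D→DYD, D→DYD, Y→DYD, D→DYD; joined: DYD DYD DYD DYD DYD DYD DYD DYD DYD.

DYDDYDDYDDYDDYDDYDDYDDYDDYD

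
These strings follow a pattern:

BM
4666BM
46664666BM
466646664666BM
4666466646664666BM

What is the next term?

46664666466646664666BM

Each term is the previous one with 4666 prepended.
So the next term is 4666·4666466646664666BM.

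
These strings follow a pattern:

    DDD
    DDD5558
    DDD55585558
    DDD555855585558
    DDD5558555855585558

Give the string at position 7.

Every step adds 5558 to the end: s(k+1) = s(k)·5558.
From DDD5558555855585558, 2 further steps: DDD5558555855585558 → DDD55585558555855585558 → (answer).

DDD555855585558555855585558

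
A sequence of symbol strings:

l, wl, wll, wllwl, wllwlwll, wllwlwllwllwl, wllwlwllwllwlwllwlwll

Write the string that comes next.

Each term (from the third on) is the previous term followed by the one before it: term 3 = wl·l = wll.
Continuing: wllwlwllwllwlwllwlwll · wllwlwllwllwl gives term 8.

wllwlwllwllwlwllwlwllwllwlwllwllwl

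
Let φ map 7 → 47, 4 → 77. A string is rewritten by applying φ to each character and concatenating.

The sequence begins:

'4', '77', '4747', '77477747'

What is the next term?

Apply φ to 77477747 symbol by symbol: 7→47, 7→47, 4→77, 7→47, 7→47, 7→47, 4→77, 7→47; joined: 47 47 77 47 47 47 77 47.

4747774747477747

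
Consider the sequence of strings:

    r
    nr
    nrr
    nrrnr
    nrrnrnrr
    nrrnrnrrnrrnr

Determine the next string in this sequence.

nrrnrnrrnrrnrnrrnrnrr

Each term (from the third on) is the previous term followed by the one before it: term 3 = nr·r = nrr.
The next term joins nrrnrnrrnrrnr and nrrnrnrr.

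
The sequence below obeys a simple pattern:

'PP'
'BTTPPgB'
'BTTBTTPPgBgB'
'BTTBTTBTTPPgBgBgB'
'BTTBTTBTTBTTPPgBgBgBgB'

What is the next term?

s(k+1) = BTT·s(k)·gB, so each term gains BTT as a prefix and gB as a suffix.
Applying this once more to BTTBTTBTTBTTPPgBgBgBgB:

BTTBTTBTTBTTBTTPPgBgBgBgBgB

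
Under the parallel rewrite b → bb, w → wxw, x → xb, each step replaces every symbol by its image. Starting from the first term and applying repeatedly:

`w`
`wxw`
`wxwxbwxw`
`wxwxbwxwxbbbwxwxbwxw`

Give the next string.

Rewriting the 20 symbols of wxwxbwxwxbbbwxwxbwxw one by one yields wxw xb wxw xb bb wxw xb wxw xb bb bb bb wxw xb wxw xb bb wxw xb wxw; concatenated:

wxwxbwxwxbbbwxwxbwxwxbbbbbbbwxwxbwxwxbbbwxwxbwxw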